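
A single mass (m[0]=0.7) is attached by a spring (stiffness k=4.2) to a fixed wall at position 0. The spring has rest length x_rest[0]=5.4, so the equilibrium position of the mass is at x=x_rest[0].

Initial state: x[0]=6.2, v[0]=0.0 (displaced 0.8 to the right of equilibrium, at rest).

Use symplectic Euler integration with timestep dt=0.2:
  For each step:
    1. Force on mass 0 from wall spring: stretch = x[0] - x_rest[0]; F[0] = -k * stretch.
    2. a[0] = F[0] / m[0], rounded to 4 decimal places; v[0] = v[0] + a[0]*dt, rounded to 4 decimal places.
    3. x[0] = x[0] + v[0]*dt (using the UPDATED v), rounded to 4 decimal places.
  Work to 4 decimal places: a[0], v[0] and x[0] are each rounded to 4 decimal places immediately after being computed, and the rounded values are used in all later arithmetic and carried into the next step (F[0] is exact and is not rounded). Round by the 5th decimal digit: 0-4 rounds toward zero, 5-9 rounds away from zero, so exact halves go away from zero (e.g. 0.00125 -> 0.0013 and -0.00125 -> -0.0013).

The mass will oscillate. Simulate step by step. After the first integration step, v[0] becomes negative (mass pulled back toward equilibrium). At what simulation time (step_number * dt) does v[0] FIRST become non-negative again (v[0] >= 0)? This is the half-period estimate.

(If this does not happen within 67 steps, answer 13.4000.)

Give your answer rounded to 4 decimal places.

Answer: 1.4000

Derivation:
Step 0: x=[6.2000] v=[0.0000]
Step 1: x=[6.0080] v=[-0.9600]
Step 2: x=[5.6701] v=[-1.6896]
Step 3: x=[5.2674] v=[-2.0137]
Step 4: x=[4.8965] v=[-1.8546]
Step 5: x=[4.6464] v=[-1.2504]
Step 6: x=[4.5772] v=[-0.3461]
Step 7: x=[4.7055] v=[0.6413]
First v>=0 after going negative at step 7, time=1.4000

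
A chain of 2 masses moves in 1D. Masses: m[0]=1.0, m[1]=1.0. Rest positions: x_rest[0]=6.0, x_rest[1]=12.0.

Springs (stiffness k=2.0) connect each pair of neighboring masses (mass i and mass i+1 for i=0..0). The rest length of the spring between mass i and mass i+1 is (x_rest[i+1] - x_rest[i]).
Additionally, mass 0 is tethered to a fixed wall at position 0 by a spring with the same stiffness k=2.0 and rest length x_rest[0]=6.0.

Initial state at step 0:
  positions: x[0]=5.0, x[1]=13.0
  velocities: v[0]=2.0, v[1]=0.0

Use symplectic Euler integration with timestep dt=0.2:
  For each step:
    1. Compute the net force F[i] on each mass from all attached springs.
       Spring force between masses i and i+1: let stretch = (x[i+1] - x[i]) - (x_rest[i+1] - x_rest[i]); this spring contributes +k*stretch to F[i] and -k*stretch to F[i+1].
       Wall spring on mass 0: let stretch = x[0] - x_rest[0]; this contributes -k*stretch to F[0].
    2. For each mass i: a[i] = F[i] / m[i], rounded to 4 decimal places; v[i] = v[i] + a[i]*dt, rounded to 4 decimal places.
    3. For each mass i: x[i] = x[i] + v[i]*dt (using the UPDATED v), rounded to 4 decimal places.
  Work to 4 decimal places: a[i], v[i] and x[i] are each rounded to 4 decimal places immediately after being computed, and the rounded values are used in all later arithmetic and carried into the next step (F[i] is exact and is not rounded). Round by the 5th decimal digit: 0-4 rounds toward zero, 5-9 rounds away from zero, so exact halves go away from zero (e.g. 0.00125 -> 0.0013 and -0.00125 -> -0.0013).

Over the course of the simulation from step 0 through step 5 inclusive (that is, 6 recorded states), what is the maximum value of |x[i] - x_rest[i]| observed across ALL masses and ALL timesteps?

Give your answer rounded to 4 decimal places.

Step 0: x=[5.0000 13.0000] v=[2.0000 0.0000]
Step 1: x=[5.6400 12.8400] v=[3.2000 -0.8000]
Step 2: x=[6.4048 12.5840] v=[3.8240 -1.2800]
Step 3: x=[7.1516 12.3137] v=[3.7338 -1.3517]
Step 4: x=[7.7392 12.1104] v=[2.9380 -1.0165]
Step 5: x=[8.0574 12.0374] v=[1.5908 -0.3650]
Max displacement = 2.0574

Answer: 2.0574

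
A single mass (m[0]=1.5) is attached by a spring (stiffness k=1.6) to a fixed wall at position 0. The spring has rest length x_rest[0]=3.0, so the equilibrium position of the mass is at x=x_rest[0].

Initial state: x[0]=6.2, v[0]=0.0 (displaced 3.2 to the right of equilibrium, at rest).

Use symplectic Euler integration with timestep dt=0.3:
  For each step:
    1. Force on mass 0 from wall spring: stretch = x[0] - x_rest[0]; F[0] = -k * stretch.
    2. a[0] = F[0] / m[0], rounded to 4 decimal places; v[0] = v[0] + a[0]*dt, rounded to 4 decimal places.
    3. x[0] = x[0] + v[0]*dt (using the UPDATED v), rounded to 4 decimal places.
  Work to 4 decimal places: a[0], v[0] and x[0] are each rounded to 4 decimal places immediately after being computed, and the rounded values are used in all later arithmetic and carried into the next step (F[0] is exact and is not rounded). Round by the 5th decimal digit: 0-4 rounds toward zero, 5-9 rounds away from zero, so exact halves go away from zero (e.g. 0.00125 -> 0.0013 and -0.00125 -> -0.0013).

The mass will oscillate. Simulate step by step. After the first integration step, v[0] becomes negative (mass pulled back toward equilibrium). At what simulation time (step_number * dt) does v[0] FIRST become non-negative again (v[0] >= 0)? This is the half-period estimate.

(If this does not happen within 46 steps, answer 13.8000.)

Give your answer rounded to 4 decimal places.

Step 0: x=[6.2000] v=[0.0000]
Step 1: x=[5.8928] v=[-1.0240]
Step 2: x=[5.3079] v=[-1.9497]
Step 3: x=[4.5014] v=[-2.6882]
Step 4: x=[3.5508] v=[-3.1687]
Step 5: x=[2.5473] v=[-3.3450]
Step 6: x=[1.5873] v=[-3.2001]
Step 7: x=[0.7629] v=[-2.7480]
Step 8: x=[0.1533] v=[-2.0321]
Step 9: x=[-0.1831] v=[-1.1212]
Step 10: x=[-0.2139] v=[-0.1026]
Step 11: x=[0.0639] v=[0.9259]
First v>=0 after going negative at step 11, time=3.3000

Answer: 3.3000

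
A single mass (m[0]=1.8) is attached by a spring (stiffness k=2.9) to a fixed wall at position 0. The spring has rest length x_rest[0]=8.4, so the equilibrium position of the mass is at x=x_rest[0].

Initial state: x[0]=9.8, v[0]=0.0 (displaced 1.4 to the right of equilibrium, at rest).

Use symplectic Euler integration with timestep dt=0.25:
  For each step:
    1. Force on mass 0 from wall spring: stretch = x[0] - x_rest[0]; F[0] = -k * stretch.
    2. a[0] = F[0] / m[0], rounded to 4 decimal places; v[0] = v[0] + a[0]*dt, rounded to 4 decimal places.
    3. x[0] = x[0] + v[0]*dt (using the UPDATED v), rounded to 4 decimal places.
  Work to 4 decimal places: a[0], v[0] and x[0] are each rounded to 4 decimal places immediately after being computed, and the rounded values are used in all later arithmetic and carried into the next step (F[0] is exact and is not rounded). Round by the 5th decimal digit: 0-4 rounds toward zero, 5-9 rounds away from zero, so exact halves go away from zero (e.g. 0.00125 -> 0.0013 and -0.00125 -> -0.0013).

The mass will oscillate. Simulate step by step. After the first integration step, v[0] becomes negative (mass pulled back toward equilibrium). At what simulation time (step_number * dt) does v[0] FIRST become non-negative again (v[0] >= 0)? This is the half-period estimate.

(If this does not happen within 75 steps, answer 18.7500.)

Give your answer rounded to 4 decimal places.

Answer: 2.5000

Derivation:
Step 0: x=[9.8000] v=[0.0000]
Step 1: x=[9.6590] v=[-0.5639]
Step 2: x=[9.3913] v=[-1.0710]
Step 3: x=[9.0237] v=[-1.4703]
Step 4: x=[8.5933] v=[-1.7215]
Step 5: x=[8.1435] v=[-1.7994]
Step 6: x=[7.7195] v=[-1.6961]
Step 7: x=[7.3640] v=[-1.4220]
Step 8: x=[7.1128] v=[-1.0047]
Step 9: x=[6.9912] v=[-0.4863]
Step 10: x=[7.0115] v=[0.0811]
First v>=0 after going negative at step 10, time=2.5000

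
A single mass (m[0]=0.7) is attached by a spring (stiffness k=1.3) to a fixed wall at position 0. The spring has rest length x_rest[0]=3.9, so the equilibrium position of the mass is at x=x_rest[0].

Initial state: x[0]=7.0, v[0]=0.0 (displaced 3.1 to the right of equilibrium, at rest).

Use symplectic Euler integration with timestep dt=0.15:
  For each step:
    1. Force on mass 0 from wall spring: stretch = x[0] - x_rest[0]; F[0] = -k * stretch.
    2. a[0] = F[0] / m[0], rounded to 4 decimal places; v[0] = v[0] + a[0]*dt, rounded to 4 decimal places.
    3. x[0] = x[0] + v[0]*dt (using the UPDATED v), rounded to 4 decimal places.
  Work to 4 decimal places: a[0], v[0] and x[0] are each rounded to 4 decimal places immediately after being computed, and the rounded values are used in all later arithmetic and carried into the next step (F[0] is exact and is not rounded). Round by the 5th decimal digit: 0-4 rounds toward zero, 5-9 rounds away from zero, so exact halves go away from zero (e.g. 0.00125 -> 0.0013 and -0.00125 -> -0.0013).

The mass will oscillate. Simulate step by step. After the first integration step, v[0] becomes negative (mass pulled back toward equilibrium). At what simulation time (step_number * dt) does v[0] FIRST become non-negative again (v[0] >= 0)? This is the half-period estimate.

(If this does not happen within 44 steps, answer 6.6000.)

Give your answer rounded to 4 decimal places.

Step 0: x=[7.0000] v=[0.0000]
Step 1: x=[6.8705] v=[-0.8636]
Step 2: x=[6.6168] v=[-1.6911]
Step 3: x=[6.2496] v=[-2.4479]
Step 4: x=[5.7842] v=[-3.1024]
Step 5: x=[5.2401] v=[-3.6273]
Step 6: x=[4.6400] v=[-4.0006]
Step 7: x=[4.0090] v=[-4.2067]
Step 8: x=[3.3734] v=[-4.2371]
Step 9: x=[2.7598] v=[-4.0904]
Step 10: x=[2.1939] v=[-3.7728]
Step 11: x=[1.6993] v=[-3.2975]
Step 12: x=[1.2966] v=[-2.6845]
Step 13: x=[1.0027] v=[-1.9593]
Step 14: x=[0.8299] v=[-1.1522]
Step 15: x=[0.7854] v=[-0.2970]
Step 16: x=[0.8710] v=[0.5706]
First v>=0 after going negative at step 16, time=2.4000

Answer: 2.4000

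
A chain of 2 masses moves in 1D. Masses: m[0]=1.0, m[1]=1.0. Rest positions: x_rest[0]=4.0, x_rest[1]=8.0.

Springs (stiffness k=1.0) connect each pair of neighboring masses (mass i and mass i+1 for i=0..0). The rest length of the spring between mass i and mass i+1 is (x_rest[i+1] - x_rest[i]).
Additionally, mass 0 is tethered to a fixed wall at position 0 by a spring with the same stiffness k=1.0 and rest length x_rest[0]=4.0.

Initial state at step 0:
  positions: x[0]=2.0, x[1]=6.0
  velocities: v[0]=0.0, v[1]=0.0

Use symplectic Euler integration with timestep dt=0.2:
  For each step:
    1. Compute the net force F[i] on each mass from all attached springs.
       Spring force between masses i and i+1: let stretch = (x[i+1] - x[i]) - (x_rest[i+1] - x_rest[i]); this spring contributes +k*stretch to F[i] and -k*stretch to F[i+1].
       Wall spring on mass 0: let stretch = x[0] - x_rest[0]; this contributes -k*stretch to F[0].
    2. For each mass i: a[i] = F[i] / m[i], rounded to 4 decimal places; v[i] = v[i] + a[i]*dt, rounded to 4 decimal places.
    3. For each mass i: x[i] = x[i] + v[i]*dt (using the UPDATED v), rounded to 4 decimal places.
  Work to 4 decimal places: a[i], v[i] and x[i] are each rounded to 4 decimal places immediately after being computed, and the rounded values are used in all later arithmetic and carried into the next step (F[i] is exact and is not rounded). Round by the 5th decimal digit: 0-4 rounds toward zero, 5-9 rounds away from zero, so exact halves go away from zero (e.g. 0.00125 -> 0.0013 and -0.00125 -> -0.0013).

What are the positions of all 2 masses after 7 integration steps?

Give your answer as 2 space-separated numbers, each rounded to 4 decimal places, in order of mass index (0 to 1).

Answer: 3.5574 6.3290

Derivation:
Step 0: x=[2.0000 6.0000] v=[0.0000 0.0000]
Step 1: x=[2.0800 6.0000] v=[0.4000 0.0000]
Step 2: x=[2.2336 6.0032] v=[0.7680 0.0160]
Step 3: x=[2.4486 6.0156] v=[1.0752 0.0621]
Step 4: x=[2.7084 6.0453] v=[1.2989 0.1487]
Step 5: x=[2.9933 6.1016] v=[1.4246 0.2813]
Step 6: x=[3.2828 6.1935] v=[1.4476 0.4596]
Step 7: x=[3.5574 6.3290] v=[1.3732 0.6775]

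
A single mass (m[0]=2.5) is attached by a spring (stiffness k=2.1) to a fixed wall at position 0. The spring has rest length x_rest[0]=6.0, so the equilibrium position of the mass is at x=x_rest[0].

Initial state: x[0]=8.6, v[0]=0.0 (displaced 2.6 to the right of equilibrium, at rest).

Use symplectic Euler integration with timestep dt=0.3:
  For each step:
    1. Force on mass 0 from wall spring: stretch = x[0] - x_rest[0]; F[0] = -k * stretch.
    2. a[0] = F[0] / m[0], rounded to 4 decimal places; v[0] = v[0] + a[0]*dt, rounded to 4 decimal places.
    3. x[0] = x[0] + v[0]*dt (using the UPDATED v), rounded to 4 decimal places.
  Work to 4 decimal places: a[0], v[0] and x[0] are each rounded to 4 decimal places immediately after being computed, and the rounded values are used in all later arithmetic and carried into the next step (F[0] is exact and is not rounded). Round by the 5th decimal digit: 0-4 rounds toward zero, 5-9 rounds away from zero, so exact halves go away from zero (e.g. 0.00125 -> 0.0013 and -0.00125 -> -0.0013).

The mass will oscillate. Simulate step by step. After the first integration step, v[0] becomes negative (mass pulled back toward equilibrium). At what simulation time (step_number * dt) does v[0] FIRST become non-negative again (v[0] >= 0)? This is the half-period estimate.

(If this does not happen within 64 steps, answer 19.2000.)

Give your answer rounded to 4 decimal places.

Step 0: x=[8.6000] v=[0.0000]
Step 1: x=[8.4034] v=[-0.6552]
Step 2: x=[8.0251] v=[-1.2609]
Step 3: x=[7.4937] v=[-1.7712]
Step 4: x=[6.8494] v=[-2.1476]
Step 5: x=[6.1409] v=[-2.3617]
Step 6: x=[5.4217] v=[-2.3972]
Step 7: x=[4.7463] v=[-2.2515]
Step 8: x=[4.1656] v=[-1.9356]
Step 9: x=[3.7236] v=[-1.4733]
Step 10: x=[3.4537] v=[-0.8996]
Step 11: x=[3.3763] v=[-0.2579]
Step 12: x=[3.4973] v=[0.4033]
First v>=0 after going negative at step 12, time=3.6000

Answer: 3.6000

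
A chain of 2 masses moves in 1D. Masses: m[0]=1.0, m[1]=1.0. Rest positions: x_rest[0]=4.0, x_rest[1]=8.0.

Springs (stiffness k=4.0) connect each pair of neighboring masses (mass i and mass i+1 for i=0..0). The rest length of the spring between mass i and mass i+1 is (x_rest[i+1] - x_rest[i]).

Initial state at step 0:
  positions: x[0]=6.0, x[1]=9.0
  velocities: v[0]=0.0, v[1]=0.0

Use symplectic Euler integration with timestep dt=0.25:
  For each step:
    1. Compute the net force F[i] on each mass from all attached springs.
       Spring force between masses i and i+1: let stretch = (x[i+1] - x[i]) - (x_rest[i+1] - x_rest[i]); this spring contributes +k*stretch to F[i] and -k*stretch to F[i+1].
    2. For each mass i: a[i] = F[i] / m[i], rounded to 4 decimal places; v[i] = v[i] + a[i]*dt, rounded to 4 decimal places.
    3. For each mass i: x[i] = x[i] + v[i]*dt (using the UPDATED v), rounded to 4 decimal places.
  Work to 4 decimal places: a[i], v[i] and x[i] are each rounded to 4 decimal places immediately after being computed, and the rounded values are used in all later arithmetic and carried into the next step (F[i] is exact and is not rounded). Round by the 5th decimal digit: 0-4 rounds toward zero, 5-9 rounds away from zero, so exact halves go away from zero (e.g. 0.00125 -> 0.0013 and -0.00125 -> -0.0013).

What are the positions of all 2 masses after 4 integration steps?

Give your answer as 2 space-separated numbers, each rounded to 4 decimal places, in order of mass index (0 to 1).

Step 0: x=[6.0000 9.0000] v=[0.0000 0.0000]
Step 1: x=[5.7500 9.2500] v=[-1.0000 1.0000]
Step 2: x=[5.3750 9.6250] v=[-1.5000 1.5000]
Step 3: x=[5.0625 9.9375] v=[-1.2500 1.2500]
Step 4: x=[4.9688 10.0313] v=[-0.3750 0.3750]

Answer: 4.9688 10.0313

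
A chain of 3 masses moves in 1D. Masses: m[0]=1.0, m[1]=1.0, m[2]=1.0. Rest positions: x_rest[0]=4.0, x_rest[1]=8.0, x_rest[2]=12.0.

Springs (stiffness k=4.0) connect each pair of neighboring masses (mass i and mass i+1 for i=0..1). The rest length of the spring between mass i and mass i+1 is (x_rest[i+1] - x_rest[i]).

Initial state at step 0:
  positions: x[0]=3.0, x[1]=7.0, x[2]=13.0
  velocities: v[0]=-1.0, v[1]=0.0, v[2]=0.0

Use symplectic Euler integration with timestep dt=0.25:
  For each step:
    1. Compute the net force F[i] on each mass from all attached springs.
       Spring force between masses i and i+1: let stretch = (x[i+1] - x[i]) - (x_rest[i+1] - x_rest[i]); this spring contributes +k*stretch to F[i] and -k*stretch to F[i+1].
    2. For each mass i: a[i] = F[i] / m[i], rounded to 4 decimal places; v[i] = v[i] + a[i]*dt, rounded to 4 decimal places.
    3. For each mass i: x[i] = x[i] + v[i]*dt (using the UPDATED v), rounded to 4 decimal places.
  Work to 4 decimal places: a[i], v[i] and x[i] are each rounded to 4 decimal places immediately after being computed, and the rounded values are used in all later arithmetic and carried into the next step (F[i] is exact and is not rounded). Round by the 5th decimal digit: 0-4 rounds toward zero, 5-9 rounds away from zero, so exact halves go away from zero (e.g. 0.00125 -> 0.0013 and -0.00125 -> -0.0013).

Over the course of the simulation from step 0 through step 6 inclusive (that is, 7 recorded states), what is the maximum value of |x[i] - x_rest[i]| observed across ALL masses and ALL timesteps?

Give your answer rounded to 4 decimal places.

Answer: 1.5798

Derivation:
Step 0: x=[3.0000 7.0000 13.0000] v=[-1.0000 0.0000 0.0000]
Step 1: x=[2.7500 7.5000 12.5000] v=[-1.0000 2.0000 -2.0000]
Step 2: x=[2.6875 8.0625 11.7500] v=[-0.2500 2.2500 -3.0000]
Step 3: x=[2.9688 8.2031 11.0781] v=[1.1250 0.5625 -2.6875]
Step 4: x=[3.5586 7.7539 10.6875] v=[2.3593 -1.7968 -1.5625]
Step 5: x=[4.1973 6.9893 10.5635] v=[2.5546 -3.0585 -0.4961]
Step 6: x=[4.5340 6.4202 10.5459] v=[1.3466 -2.2763 -0.0703]
Max displacement = 1.5798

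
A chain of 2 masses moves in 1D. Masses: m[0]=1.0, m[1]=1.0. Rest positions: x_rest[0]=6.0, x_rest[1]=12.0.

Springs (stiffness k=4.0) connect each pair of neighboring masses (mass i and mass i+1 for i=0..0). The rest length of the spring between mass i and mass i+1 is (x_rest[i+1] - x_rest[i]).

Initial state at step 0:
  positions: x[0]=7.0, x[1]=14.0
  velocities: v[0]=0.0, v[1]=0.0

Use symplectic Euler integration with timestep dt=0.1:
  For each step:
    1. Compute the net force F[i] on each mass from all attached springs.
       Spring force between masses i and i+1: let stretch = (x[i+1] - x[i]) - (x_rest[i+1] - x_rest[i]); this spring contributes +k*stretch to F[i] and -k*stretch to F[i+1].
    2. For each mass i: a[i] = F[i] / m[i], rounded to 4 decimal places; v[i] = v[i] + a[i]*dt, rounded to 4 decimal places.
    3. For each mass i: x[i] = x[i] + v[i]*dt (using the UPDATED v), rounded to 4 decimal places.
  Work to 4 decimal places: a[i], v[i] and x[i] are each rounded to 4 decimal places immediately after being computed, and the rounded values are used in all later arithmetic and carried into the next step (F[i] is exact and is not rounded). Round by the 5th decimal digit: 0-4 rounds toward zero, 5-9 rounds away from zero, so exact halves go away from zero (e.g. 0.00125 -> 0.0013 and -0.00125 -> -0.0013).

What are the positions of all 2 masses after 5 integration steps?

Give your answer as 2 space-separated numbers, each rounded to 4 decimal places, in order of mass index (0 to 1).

Answer: 7.4950 13.5050

Derivation:
Step 0: x=[7.0000 14.0000] v=[0.0000 0.0000]
Step 1: x=[7.0400 13.9600] v=[0.4000 -0.4000]
Step 2: x=[7.1168 13.8832] v=[0.7680 -0.7680]
Step 3: x=[7.2243 13.7757] v=[1.0746 -1.0746]
Step 4: x=[7.3538 13.6462] v=[1.2952 -1.2952]
Step 5: x=[7.4950 13.5050] v=[1.4122 -1.4122]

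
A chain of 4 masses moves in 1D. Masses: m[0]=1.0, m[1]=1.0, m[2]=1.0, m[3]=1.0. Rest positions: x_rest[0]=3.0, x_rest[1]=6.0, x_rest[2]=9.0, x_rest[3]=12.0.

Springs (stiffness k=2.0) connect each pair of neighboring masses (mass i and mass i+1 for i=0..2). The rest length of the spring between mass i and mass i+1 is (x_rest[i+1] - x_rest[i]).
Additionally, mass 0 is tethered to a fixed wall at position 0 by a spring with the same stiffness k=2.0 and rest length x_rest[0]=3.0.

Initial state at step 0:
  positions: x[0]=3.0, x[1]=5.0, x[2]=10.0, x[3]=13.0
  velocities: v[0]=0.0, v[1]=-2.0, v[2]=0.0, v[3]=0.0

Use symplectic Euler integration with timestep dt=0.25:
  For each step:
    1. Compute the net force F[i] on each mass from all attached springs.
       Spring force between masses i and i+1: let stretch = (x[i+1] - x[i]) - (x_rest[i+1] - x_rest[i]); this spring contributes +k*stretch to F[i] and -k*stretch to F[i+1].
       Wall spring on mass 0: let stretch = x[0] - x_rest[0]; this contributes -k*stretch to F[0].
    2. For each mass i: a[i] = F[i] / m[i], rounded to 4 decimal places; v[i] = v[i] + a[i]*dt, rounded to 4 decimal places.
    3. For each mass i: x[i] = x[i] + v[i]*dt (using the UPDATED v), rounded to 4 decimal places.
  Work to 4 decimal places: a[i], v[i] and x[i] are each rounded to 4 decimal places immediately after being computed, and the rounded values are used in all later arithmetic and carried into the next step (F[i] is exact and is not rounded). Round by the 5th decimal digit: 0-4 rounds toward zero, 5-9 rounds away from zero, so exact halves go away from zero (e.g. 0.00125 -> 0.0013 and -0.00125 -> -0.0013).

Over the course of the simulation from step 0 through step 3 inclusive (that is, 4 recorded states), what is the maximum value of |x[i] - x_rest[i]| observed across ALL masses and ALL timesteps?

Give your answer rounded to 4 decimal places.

Answer: 1.1250

Derivation:
Step 0: x=[3.0000 5.0000 10.0000 13.0000] v=[0.0000 -2.0000 0.0000 0.0000]
Step 1: x=[2.8750 4.8750 9.7500 13.0000] v=[-0.5000 -0.5000 -1.0000 0.0000]
Step 2: x=[2.6406 5.1094 9.2969 12.9688] v=[-0.9375 0.9375 -1.8125 -0.1250]
Step 3: x=[2.3848 5.5586 8.7793 12.8536] v=[-1.0234 1.7969 -2.0703 -0.4610]
Max displacement = 1.1250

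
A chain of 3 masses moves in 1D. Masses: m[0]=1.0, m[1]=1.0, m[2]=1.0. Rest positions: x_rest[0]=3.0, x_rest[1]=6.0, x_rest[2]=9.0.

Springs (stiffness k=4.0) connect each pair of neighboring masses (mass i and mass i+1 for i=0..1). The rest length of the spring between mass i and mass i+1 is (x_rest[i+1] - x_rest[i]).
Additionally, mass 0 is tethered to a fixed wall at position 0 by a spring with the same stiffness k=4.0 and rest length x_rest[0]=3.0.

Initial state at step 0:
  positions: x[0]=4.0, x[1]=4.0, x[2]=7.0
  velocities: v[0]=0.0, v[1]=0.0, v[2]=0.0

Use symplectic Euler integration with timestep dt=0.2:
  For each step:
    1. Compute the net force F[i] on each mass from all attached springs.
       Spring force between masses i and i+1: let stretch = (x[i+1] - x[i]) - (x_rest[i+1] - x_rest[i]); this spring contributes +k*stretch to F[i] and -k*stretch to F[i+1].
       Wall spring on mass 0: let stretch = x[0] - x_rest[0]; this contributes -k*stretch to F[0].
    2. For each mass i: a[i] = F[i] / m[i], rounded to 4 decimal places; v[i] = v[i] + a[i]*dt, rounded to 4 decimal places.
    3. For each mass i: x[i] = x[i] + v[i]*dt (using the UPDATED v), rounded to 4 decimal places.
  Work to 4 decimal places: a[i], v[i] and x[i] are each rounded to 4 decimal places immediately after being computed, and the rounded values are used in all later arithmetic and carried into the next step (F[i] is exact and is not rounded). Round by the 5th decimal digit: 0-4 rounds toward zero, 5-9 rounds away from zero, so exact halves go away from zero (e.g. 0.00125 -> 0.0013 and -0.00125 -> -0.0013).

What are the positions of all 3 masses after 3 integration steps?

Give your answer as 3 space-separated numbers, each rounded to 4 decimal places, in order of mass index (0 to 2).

Answer: 1.4369 5.7393 7.3308

Derivation:
Step 0: x=[4.0000 4.0000 7.0000] v=[0.0000 0.0000 0.0000]
Step 1: x=[3.3600 4.4800 7.0000] v=[-3.2000 2.4000 0.0000]
Step 2: x=[2.3616 5.1840 7.0768] v=[-4.9920 3.5200 0.3840]
Step 3: x=[1.4369 5.7393 7.3308] v=[-4.6234 2.7763 1.2698]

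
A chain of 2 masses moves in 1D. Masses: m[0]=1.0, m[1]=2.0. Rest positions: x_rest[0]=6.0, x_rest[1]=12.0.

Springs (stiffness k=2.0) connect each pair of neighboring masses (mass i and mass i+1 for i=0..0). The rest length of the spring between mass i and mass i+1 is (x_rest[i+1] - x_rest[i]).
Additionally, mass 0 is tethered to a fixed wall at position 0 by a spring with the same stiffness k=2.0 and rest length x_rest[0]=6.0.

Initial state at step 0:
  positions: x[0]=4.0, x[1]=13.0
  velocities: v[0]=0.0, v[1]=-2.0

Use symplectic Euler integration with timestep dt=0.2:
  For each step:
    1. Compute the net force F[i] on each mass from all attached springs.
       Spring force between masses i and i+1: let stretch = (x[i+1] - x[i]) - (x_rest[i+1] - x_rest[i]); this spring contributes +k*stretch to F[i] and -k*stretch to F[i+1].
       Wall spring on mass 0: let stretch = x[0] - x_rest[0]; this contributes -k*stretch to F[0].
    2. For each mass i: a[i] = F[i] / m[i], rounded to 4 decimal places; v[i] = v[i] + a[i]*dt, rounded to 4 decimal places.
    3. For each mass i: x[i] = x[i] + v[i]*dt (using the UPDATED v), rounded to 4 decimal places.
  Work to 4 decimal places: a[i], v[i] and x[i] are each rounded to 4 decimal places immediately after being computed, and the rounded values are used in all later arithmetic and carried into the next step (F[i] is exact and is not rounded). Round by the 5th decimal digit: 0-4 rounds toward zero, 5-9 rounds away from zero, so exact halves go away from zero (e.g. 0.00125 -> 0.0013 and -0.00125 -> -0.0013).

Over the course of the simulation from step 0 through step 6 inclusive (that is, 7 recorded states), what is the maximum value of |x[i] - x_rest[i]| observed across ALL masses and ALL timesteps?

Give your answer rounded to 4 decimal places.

Step 0: x=[4.0000 13.0000] v=[0.0000 -2.0000]
Step 1: x=[4.4000 12.4800] v=[2.0000 -2.6000]
Step 2: x=[5.0944 11.8768] v=[3.4720 -3.0160]
Step 3: x=[5.9238 11.2423] v=[4.1472 -3.1725]
Step 4: x=[6.7048 10.6351] v=[3.9051 -3.0362]
Step 5: x=[7.2639 10.1106] v=[2.7953 -2.6223]
Step 6: x=[7.4696 9.7123] v=[1.0284 -1.9916]
Max displacement = 2.2877

Answer: 2.2877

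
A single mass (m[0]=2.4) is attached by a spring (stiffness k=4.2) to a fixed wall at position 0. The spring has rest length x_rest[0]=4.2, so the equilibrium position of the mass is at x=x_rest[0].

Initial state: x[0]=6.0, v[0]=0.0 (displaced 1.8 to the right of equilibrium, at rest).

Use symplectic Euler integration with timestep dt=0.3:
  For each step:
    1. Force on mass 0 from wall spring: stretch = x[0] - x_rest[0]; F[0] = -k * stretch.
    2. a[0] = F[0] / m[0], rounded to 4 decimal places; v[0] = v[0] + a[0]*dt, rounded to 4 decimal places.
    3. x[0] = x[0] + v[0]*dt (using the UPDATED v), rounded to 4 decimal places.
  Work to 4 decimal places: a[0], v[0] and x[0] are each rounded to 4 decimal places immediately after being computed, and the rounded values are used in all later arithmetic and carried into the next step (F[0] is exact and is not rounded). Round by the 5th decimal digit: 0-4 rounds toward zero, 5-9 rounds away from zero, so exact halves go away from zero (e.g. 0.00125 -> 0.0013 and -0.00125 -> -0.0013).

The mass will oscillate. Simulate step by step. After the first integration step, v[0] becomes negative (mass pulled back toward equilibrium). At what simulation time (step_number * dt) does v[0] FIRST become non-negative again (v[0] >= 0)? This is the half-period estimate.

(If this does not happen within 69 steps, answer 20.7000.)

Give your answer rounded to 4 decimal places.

Answer: 2.4000

Derivation:
Step 0: x=[6.0000] v=[0.0000]
Step 1: x=[5.7165] v=[-0.9450]
Step 2: x=[5.1941] v=[-1.7412]
Step 3: x=[4.5152] v=[-2.2631]
Step 4: x=[3.7866] v=[-2.4286]
Step 5: x=[3.1231] v=[-2.2116]
Step 6: x=[2.6292] v=[-1.6462]
Step 7: x=[2.3828] v=[-0.8215]
Step 8: x=[2.4226] v=[0.1325]
First v>=0 after going negative at step 8, time=2.4000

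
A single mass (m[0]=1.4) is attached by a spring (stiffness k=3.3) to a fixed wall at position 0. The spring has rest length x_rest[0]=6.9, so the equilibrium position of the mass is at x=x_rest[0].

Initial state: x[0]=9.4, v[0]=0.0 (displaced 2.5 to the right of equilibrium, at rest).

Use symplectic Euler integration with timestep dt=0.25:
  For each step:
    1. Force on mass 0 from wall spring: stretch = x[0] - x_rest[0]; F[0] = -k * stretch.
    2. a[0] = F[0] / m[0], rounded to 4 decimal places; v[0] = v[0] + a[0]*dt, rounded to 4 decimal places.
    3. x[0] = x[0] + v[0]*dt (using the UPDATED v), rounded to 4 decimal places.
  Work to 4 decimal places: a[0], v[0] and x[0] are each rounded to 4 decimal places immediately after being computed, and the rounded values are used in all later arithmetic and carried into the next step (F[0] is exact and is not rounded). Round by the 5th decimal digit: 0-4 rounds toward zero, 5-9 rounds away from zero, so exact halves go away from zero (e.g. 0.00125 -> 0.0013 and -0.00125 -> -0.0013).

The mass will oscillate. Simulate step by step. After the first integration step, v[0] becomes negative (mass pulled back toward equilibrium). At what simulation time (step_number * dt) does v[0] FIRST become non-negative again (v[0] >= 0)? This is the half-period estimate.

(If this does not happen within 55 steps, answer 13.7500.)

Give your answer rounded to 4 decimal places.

Answer: 2.2500

Derivation:
Step 0: x=[9.4000] v=[0.0000]
Step 1: x=[9.0317] v=[-1.4732]
Step 2: x=[8.3494] v=[-2.7294]
Step 3: x=[7.4535] v=[-3.5835]
Step 4: x=[6.4761] v=[-3.9097]
Step 5: x=[5.5611] v=[-3.6599]
Step 6: x=[4.8434] v=[-2.8709]
Step 7: x=[4.4287] v=[-1.6590]
Step 8: x=[4.3780] v=[-0.2027]
Step 9: x=[4.6989] v=[1.2835]
First v>=0 after going negative at step 9, time=2.2500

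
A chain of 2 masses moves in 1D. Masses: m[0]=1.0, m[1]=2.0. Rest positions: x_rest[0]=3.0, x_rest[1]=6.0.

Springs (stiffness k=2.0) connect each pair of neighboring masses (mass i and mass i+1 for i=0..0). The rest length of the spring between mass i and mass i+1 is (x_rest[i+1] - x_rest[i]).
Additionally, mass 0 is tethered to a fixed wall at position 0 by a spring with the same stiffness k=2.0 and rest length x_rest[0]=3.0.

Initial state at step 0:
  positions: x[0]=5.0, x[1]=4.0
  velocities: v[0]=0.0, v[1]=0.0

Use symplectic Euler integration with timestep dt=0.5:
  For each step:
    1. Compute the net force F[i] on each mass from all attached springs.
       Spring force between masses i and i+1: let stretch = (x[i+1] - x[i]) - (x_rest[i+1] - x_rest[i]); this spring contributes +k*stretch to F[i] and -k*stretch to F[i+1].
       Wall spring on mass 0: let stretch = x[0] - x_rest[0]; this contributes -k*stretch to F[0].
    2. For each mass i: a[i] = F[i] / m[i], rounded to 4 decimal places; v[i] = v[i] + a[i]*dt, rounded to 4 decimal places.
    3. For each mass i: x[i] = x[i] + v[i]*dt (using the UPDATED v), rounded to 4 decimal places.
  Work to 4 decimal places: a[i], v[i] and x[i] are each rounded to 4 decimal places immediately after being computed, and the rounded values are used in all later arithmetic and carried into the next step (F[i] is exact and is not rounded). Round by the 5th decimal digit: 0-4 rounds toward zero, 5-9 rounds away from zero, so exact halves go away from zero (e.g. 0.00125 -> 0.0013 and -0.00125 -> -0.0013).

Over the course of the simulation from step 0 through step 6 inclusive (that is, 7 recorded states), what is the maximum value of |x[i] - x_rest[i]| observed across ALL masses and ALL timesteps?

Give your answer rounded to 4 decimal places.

Answer: 3.5000

Derivation:
Step 0: x=[5.0000 4.0000] v=[0.0000 0.0000]
Step 1: x=[2.0000 5.0000] v=[-6.0000 2.0000]
Step 2: x=[-0.5000 6.0000] v=[-5.0000 2.0000]
Step 3: x=[0.5000 6.1250] v=[2.0000 0.2500]
Step 4: x=[4.0625 5.5938] v=[7.1250 -1.0625]
Step 5: x=[6.3594 5.4297] v=[4.5938 -0.3282]
Step 6: x=[5.0118 6.2481] v=[-2.6953 1.6367]
Max displacement = 3.5000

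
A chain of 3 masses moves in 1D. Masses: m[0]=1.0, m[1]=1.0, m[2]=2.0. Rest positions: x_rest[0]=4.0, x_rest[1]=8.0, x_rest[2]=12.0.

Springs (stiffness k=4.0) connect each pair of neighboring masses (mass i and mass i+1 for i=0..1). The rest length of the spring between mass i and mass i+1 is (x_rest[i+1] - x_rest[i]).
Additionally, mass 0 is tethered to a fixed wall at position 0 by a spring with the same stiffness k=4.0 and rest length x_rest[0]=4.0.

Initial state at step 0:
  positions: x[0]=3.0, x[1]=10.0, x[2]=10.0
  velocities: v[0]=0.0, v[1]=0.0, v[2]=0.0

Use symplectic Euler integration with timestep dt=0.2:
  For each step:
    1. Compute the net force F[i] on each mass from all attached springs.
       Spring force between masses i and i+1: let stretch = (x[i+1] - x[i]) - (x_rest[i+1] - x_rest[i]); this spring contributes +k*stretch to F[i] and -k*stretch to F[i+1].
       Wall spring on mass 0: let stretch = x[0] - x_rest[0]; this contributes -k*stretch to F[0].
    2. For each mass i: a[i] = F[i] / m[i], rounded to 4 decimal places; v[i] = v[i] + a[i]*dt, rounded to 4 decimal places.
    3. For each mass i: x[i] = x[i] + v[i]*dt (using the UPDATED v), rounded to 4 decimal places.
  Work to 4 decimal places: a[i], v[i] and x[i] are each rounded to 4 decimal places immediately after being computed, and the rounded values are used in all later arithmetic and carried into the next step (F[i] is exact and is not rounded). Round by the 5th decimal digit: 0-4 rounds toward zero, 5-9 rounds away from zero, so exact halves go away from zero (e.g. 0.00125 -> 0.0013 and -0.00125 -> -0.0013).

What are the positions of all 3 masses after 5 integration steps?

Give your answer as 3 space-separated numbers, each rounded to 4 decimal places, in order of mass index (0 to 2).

Answer: 4.0061 5.3066 11.9727

Derivation:
Step 0: x=[3.0000 10.0000 10.0000] v=[0.0000 0.0000 0.0000]
Step 1: x=[3.6400 8.8800 10.3200] v=[3.2000 -5.6000 1.6000]
Step 2: x=[4.5360 7.1520 10.8448] v=[4.4800 -8.6400 2.6240]
Step 3: x=[5.1248 5.5963 11.3942] v=[2.9440 -7.7786 2.7469]
Step 4: x=[4.9691 4.8928 11.7997] v=[-0.7786 -3.5175 2.0277]
Step 5: x=[4.0061 5.3066 11.9727] v=[-4.8149 2.0691 0.8649]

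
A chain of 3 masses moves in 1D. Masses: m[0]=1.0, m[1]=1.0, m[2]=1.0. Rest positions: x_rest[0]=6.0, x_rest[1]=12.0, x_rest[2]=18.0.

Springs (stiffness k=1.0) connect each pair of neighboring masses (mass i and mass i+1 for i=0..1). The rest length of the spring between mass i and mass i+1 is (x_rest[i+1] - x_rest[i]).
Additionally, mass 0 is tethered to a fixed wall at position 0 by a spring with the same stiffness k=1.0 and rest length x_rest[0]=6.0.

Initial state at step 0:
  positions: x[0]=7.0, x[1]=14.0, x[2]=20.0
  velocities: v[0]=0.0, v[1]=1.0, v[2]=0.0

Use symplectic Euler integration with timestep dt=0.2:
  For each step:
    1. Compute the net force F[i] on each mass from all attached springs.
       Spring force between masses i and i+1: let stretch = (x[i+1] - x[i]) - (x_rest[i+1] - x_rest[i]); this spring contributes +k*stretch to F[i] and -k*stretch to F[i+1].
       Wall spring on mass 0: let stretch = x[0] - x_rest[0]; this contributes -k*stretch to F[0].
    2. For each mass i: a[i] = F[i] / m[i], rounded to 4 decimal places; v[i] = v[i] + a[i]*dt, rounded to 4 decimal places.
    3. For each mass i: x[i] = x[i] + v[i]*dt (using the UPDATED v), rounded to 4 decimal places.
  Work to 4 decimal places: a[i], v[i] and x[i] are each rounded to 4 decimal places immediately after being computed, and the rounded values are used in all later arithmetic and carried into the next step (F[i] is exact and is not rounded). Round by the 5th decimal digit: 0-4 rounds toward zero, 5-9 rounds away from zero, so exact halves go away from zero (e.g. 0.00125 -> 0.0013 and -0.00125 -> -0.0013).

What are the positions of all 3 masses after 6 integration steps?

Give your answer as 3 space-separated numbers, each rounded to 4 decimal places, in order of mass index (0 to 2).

Answer: 7.1225 14.0930 20.1335

Derivation:
Step 0: x=[7.0000 14.0000 20.0000] v=[0.0000 1.0000 0.0000]
Step 1: x=[7.0000 14.1600 20.0000] v=[0.0000 0.8000 0.0000]
Step 2: x=[7.0064 14.2672 20.0064] v=[0.0320 0.5360 0.0320]
Step 3: x=[7.0230 14.3135 20.0232] v=[0.0829 0.2317 0.0842]
Step 4: x=[7.0503 14.2966 20.0517] v=[0.1364 -0.0845 0.1423]
Step 5: x=[7.0854 14.2201 20.0900] v=[0.1756 -0.3827 0.1913]
Step 6: x=[7.1225 14.0930 20.1335] v=[0.1855 -0.6357 0.2173]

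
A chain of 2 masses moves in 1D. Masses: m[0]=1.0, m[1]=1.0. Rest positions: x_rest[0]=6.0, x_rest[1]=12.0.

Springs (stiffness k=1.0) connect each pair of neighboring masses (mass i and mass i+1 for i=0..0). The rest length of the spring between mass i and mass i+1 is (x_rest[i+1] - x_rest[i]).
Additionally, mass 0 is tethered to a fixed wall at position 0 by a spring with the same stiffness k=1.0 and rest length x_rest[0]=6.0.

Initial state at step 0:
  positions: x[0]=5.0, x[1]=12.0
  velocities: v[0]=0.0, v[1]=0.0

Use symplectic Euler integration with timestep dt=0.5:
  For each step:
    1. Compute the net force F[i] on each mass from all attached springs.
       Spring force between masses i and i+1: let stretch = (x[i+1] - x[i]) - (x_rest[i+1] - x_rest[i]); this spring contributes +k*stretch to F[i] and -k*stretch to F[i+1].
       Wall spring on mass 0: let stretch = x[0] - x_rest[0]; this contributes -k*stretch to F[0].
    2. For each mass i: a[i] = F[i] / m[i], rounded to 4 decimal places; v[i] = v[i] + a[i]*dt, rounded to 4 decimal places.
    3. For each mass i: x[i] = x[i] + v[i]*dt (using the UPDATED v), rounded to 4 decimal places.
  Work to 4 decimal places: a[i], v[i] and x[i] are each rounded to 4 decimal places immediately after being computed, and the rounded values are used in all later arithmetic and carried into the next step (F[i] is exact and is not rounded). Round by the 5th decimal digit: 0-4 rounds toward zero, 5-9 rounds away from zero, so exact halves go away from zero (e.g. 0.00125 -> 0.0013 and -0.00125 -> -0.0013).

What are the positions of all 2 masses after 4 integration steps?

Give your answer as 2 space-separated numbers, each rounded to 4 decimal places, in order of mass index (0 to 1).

Step 0: x=[5.0000 12.0000] v=[0.0000 0.0000]
Step 1: x=[5.5000 11.7500] v=[1.0000 -0.5000]
Step 2: x=[6.1875 11.4375] v=[1.3750 -0.6250]
Step 3: x=[6.6407 11.3125] v=[0.9063 -0.2500]
Step 4: x=[6.6016 11.5196] v=[-0.0782 0.4141]

Answer: 6.6016 11.5196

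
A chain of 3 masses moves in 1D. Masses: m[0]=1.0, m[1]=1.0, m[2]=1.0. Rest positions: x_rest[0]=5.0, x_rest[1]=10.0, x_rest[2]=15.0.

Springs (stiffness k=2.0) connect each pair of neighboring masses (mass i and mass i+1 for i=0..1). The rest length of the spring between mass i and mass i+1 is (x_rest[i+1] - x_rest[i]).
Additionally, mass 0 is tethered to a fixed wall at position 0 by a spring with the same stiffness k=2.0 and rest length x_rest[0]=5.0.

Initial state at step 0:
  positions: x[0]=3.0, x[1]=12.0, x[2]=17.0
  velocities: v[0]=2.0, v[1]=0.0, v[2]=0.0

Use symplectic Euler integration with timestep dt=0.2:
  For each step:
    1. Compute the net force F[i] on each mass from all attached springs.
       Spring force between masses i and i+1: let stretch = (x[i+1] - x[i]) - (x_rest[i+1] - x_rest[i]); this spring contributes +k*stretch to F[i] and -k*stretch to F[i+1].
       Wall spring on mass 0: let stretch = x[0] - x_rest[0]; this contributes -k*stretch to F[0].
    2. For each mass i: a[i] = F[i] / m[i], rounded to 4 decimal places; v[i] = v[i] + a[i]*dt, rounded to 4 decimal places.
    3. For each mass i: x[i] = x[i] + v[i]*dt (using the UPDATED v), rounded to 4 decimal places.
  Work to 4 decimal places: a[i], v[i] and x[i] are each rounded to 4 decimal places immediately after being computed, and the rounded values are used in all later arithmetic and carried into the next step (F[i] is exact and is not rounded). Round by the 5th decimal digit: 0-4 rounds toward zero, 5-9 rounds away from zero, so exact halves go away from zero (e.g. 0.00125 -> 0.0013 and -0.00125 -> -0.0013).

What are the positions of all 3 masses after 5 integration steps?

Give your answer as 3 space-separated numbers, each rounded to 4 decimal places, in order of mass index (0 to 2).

Step 0: x=[3.0000 12.0000 17.0000] v=[2.0000 0.0000 0.0000]
Step 1: x=[3.8800 11.6800 17.0000] v=[4.4000 -1.6000 0.0000]
Step 2: x=[5.0736 11.1616 16.9744] v=[5.9680 -2.5920 -0.1280]
Step 3: x=[6.3484 10.6212 16.8838] v=[6.3738 -2.7021 -0.4531]
Step 4: x=[7.4571 10.2400 16.6922] v=[5.5436 -1.9062 -0.9581]
Step 5: x=[8.1919 10.1523 16.3844] v=[3.6739 -0.4385 -1.5390]

Answer: 8.1919 10.1523 16.3844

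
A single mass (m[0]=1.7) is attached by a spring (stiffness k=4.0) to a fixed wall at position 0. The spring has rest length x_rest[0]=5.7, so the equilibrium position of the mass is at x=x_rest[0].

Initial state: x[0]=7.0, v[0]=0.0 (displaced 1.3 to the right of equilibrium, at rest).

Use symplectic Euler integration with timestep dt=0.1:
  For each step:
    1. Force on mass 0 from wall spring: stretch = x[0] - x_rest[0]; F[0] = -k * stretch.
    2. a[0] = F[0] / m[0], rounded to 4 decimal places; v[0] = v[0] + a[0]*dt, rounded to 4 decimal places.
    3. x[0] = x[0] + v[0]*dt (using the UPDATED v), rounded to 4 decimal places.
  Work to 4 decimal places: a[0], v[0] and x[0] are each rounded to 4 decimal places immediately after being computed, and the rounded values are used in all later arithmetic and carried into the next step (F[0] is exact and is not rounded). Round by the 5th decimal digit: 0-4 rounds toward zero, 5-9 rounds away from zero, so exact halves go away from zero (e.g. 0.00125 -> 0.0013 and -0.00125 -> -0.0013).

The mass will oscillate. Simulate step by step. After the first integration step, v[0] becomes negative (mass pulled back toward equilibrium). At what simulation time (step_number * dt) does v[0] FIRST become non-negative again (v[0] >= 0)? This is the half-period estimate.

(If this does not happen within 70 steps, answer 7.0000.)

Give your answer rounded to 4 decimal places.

Answer: 2.1000

Derivation:
Step 0: x=[7.0000] v=[0.0000]
Step 1: x=[6.9694] v=[-0.3059]
Step 2: x=[6.9089] v=[-0.6046]
Step 3: x=[6.8200] v=[-0.8891]
Step 4: x=[6.7047] v=[-1.1526]
Step 5: x=[6.5658] v=[-1.3890]
Step 6: x=[6.4065] v=[-1.5927]
Step 7: x=[6.2306] v=[-1.7589]
Step 8: x=[6.0422] v=[-1.8838]
Step 9: x=[5.8458] v=[-1.9643]
Step 10: x=[5.6459] v=[-1.9986]
Step 11: x=[5.4473] v=[-1.9859]
Step 12: x=[5.2547] v=[-1.9264]
Step 13: x=[5.0725] v=[-1.8216]
Step 14: x=[4.9051] v=[-1.6740]
Step 15: x=[4.7564] v=[-1.4870]
Step 16: x=[4.6299] v=[-1.2650]
Step 17: x=[4.5286] v=[-1.0132]
Step 18: x=[4.4548] v=[-0.7376]
Step 19: x=[4.4103] v=[-0.4446]
Step 20: x=[4.3962] v=[-0.1411]
Step 21: x=[4.4128] v=[0.1657]
First v>=0 after going negative at step 21, time=2.1000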